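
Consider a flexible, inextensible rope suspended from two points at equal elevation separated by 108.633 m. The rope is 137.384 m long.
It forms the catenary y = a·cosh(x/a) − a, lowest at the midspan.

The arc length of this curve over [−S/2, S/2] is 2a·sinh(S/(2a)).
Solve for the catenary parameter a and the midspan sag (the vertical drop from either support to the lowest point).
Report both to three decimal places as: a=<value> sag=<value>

a=44.720 sag=37.246

seed: a₀ = √(S³/(24(L−S))) = √(108.633³/(24·28.751)) = 43.103304
iter 1: u=1.260147  f(a)=+2.371e+00  f'(a)=-1.558e+00  a ← 43.103304 − (+2.371e+00/-1.558e+00) = 44.624883
iter 2: u=1.217180  f(a)=+1.313e-01  f'(a)=-1.390e+00  a ← 44.624883 − (+1.313e-01/-1.390e+00) = 44.719369
iter 3: u=1.214608  f(a)=+4.553e-04  f'(a)=-1.380e+00  a ← 44.719369 − (+4.553e-04/-1.380e+00) = 44.719699
iter 4: u=1.214599  f(a)=+5.512e-09  f'(a)=-1.380e+00  a ← 44.719699 − (+5.512e-09/-1.380e+00) = 44.719699
iter 5: u=1.214599  f(a)=+2.842e-14  f'(a)=-1.380e+00  a ← 44.719699 − (+2.842e-14/-1.380e+00) = 44.719699
converged: |Δa| < 1e-12 after 5 iterations
sag = a·(cosh(S/(2a)) − 1) = 44.719699·(cosh(1.214599) − 1) = 37.246406
T_max/T_min = cosh(S/(2a)) = 1.832886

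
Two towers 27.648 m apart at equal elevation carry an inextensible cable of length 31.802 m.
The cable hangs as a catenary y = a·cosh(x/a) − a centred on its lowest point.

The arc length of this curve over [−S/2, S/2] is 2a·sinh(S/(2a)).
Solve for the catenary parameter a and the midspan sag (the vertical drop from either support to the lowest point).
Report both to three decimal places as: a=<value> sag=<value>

seed: a₀ = √(S³/(24(L−S))) = √(27.648³/(24·4.154)) = 14.559844
iter 1: u=0.949461  f(a)=+1.913e-01  f'(a)=-6.237e-01  a ← 14.559844 − (+1.913e-01/-6.237e-01) = 14.866555
iter 2: u=0.929872  f(a)=+6.212e-03  f'(a)=-5.838e-01  a ← 14.866555 − (+6.212e-03/-5.838e-01) = 14.877195
iter 3: u=0.929207  f(a)=+7.037e-06  f'(a)=-5.825e-01  a ← 14.877195 − (+7.037e-06/-5.825e-01) = 14.877207
iter 4: u=0.929207  f(a)=+9.049e-12  f'(a)=-5.825e-01  a ← 14.877207 − (+9.049e-12/-5.825e-01) = 14.877207
iter 5: u=0.929207  f(a)=+0.000e+00  f'(a)=-5.825e-01  a ← 14.877207 − (+0.000e+00/-5.825e-01) = 14.877207
converged: |Δa| < 1e-12 after 5 iterations
sag = a·(cosh(S/(2a)) − 1) = 14.877207·(cosh(0.929207) − 1) = 6.898309
T_max/T_min = cosh(S/(2a)) = 1.463683

a=14.877 sag=6.898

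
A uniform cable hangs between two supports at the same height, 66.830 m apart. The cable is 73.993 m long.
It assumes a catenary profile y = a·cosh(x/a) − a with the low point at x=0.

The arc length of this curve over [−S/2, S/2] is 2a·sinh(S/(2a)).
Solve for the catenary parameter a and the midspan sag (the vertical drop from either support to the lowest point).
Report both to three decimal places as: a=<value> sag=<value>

a=42.322 sag=13.891

seed: a₀ = √(S³/(24(L−S))) = √(66.830³/(24·7.163)) = 41.668138
iter 1: u=0.801932  f(a)=+2.339e-01  f'(a)=-3.664e-01  a ← 41.668138 − (+2.339e-01/-3.664e-01) = 42.306401
iter 2: u=0.789833  f(a)=+5.482e-03  f'(a)=-3.494e-01  a ← 42.306401 − (+5.482e-03/-3.494e-01) = 42.322090
iter 3: u=0.789540  f(a)=+3.173e-06  f'(a)=-3.490e-01  a ← 42.322090 − (+3.173e-06/-3.490e-01) = 42.322099
iter 4: u=0.789540  f(a)=+1.052e-12  f'(a)=-3.490e-01  a ← 42.322099 − (+1.052e-12/-3.490e-01) = 42.322099
converged: |Δa| < 1e-12 after 4 iterations
sag = a·(cosh(S/(2a)) − 1) = 42.322099·(cosh(0.789540) − 1) = 13.890898
T_max/T_min = cosh(S/(2a)) = 1.328219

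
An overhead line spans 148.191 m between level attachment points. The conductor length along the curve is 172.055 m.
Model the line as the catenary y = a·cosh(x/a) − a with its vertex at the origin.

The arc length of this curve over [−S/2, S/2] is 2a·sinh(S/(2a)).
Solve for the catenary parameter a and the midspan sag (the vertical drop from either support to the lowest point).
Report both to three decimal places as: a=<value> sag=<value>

a=77.137 sag=38.409

seed: a₀ = √(S³/(24(L−S))) = √(148.191³/(24·23.864)) = 75.379890
iter 1: u=0.982961  f(a)=+1.180e+00  f'(a)=-6.965e-01  a ← 75.379890 − (+1.180e+00/-6.965e-01) = 77.073757
iter 2: u=0.961358  f(a)=+4.094e-02  f'(a)=-6.489e-01  a ← 77.073757 − (+4.094e-02/-6.489e-01) = 77.136844
iter 3: u=0.960572  f(a)=+5.322e-05  f'(a)=-6.472e-01  a ← 77.136844 − (+5.322e-05/-6.472e-01) = 77.136926
iter 4: u=0.960571  f(a)=+9.024e-11  f'(a)=-6.472e-01  a ← 77.136926 − (+9.024e-11/-6.472e-01) = 77.136926
iter 5: u=0.960571  f(a)=-2.842e-14  f'(a)=-6.472e-01  a ← 77.136926 − (-2.842e-14/-6.472e-01) = 77.136926
converged: |Δa| < 1e-12 after 5 iterations
sag = a·(cosh(S/(2a)) − 1) = 77.136926·(cosh(0.960571) − 1) = 38.408892
T_max/T_min = cosh(S/(2a)) = 1.497931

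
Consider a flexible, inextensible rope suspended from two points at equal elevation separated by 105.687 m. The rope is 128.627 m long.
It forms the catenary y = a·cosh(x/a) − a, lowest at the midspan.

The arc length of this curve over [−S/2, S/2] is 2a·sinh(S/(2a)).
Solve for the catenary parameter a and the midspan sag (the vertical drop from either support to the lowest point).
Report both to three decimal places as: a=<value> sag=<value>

seed: a₀ = √(S³/(24(L−S))) = √(105.687³/(24·22.940)) = 46.305228
iter 1: u=1.141199  f(a)=+1.541e+00  f'(a)=-1.126e+00  a ← 46.305228 − (+1.541e+00/-1.126e+00) = 47.673738
iter 2: u=1.108440  f(a)=+7.095e-02  f'(a)=-1.024e+00  a ← 47.673738 − (+7.095e-02/-1.024e+00) = 47.742995
iter 3: u=1.106833  f(a)=+1.665e-04  f'(a)=-1.020e+00  a ← 47.742995 − (+1.665e-04/-1.020e+00) = 47.743158
iter 4: u=1.106829  f(a)=+9.216e-10  f'(a)=-1.020e+00  a ← 47.743158 − (+9.216e-10/-1.020e+00) = 47.743158
iter 5: u=1.106829  f(a)=+2.842e-14  f'(a)=-1.020e+00  a ← 47.743158 − (+2.842e-14/-1.020e+00) = 47.743158
converged: |Δa| < 1e-12 after 5 iterations
sag = a·(cosh(S/(2a)) − 1) = 47.743158·(cosh(1.106829) − 1) = 32.354504
T_max/T_min = cosh(S/(2a)) = 1.677678

a=47.743 sag=32.355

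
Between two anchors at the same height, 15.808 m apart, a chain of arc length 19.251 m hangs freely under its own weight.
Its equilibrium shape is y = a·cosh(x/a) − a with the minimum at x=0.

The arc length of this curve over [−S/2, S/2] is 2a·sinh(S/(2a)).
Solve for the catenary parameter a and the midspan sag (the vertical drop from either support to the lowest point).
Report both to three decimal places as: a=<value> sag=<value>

a=7.130 sag=4.849

seed: a₀ = √(S³/(24(L−S))) = √(15.808³/(24·3.443)) = 6.914189
iter 1: u=1.143156  f(a)=+2.321e-01  f'(a)=-1.132e+00  a ← 6.914189 − (+2.321e-01/-1.132e+00) = 7.119167
iter 2: u=1.110242  f(a)=+1.072e-02  f'(a)=-1.030e+00  a ← 7.119167 − (+1.072e-02/-1.030e+00) = 7.129577
iter 3: u=1.108621  f(a)=+2.533e-05  f'(a)=-1.025e+00  a ← 7.129577 − (+2.533e-05/-1.025e+00) = 7.129602
iter 4: u=1.108617  f(a)=+1.421e-10  f'(a)=-1.025e+00  a ← 7.129602 − (+1.421e-10/-1.025e+00) = 7.129602
iter 5: u=1.108617  f(a)=+0.000e+00  f'(a)=-1.025e+00  a ← 7.129602 − (+0.000e+00/-1.025e+00) = 7.129602
converged: |Δa| < 1e-12 after 5 iterations
sag = a·(cosh(S/(2a)) − 1) = 7.129602·(cosh(1.108617) − 1) = 4.848773
T_max/T_min = cosh(S/(2a)) = 1.680090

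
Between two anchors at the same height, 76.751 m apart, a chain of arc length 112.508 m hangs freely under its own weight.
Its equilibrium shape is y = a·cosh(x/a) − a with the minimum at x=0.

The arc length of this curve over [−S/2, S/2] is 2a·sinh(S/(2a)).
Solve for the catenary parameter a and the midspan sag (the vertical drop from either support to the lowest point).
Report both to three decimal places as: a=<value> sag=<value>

seed: a₀ = √(S³/(24(L−S))) = √(76.751³/(24·35.757)) = 22.953024
iter 1: u=1.671915  f(a)=+5.343e+00  f'(a)=-4.078e+00  a ← 22.953024 − (+5.343e+00/-4.078e+00) = 24.263273
iter 2: u=1.581629  f(a)=+4.917e-01  f'(a)=-3.359e+00  a ← 24.263273 − (+4.917e-01/-3.359e+00) = 24.409641
iter 3: u=1.572145  f(a)=+5.095e-03  f'(a)=-3.290e+00  a ← 24.409641 − (+5.095e-03/-3.290e+00) = 24.411190
iter 4: u=1.572045  f(a)=+5.596e-07  f'(a)=-3.289e+00  a ← 24.411190 − (+5.596e-07/-3.289e+00) = 24.411190
iter 5: u=1.572045  f(a)=+2.842e-14  f'(a)=-3.289e+00  a ← 24.411190 − (+2.842e-14/-3.289e+00) = 24.411190
converged: |Δa| < 1e-12 after 5 iterations
sag = a·(cosh(S/(2a)) − 1) = 24.411190·(cosh(1.572045) − 1) = 36.911063
T_max/T_min = cosh(S/(2a)) = 2.512055

a=24.411 sag=36.911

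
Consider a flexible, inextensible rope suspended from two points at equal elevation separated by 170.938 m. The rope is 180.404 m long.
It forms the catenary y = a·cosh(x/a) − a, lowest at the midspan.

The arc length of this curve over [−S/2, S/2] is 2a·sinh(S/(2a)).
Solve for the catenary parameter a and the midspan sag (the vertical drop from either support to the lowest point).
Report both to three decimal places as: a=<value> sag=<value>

seed: a₀ = √(S³/(24(L−S))) = √(170.938³/(24·9.466)) = 148.275384
iter 1: u=0.576421  f(a)=+1.585e-01  f'(a)=-1.320e-01  a ← 148.275384 − (+1.585e-01/-1.320e-01) = 149.476442
iter 2: u=0.571789  f(a)=+1.947e-03  f'(a)=-1.288e-01  a ← 149.476442 − (+1.947e-03/-1.288e-01) = 149.491561
iter 3: u=0.571731  f(a)=+3.017e-07  f'(a)=-1.287e-01  a ← 149.491561 − (+3.017e-07/-1.287e-01) = 149.491563
iter 4: u=0.571731  f(a)=-2.842e-14  f'(a)=-1.287e-01  a ← 149.491563 − (-2.842e-14/-1.287e-01) = 149.491563
converged: |Δa| < 1e-12 after 4 iterations
sag = a·(cosh(S/(2a)) − 1) = 149.491563·(cosh(0.571731) − 1) = 25.105482
T_max/T_min = cosh(S/(2a)) = 1.167939

a=149.492 sag=25.105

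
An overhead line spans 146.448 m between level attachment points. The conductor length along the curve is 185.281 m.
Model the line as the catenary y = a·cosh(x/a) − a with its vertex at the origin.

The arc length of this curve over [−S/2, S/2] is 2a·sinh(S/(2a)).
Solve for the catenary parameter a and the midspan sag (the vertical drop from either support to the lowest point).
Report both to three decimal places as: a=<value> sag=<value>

a=60.233 sag=50.267

seed: a₀ = √(S³/(24(L−S))) = √(146.448³/(24·38.833)) = 58.052252
iter 1: u=1.261346  f(a)=+3.209e+00  f'(a)=-1.563e+00  a ← 58.052252 − (+3.209e+00/-1.563e+00) = 60.104997
iter 2: u=1.218268  f(a)=+1.781e-01  f'(a)=-1.394e+00  a ← 60.104997 − (+1.781e-01/-1.394e+00) = 60.232718
iter 3: u=1.215685  f(a)=+6.195e-04  f'(a)=-1.384e+00  a ← 60.232718 − (+6.195e-04/-1.384e+00) = 60.233166
iter 4: u=1.215676  f(a)=+7.557e-09  f'(a)=-1.384e+00  a ← 60.233166 − (+7.557e-09/-1.384e+00) = 60.233166
iter 5: u=1.215676  f(a)=-2.842e-14  f'(a)=-1.384e+00  a ← 60.233166 − (-2.842e-14/-1.384e+00) = 60.233166
converged: |Δa| < 1e-12 after 5 iterations
sag = a·(cosh(S/(2a)) − 1) = 60.233166·(cosh(1.215676) − 1) = 50.267045
T_max/T_min = cosh(S/(2a)) = 1.834541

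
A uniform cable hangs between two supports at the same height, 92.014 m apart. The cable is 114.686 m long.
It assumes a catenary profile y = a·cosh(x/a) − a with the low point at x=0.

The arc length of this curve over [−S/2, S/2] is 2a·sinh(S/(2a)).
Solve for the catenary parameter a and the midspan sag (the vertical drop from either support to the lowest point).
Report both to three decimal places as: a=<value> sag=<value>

a=39.164 sag=30.277

seed: a₀ = √(S³/(24(L−S))) = √(92.014³/(24·22.672)) = 37.838188
iter 1: u=1.215888  f(a)=+1.736e+00  f'(a)=-1.385e+00  a ← 37.838188 − (+1.736e+00/-1.385e+00) = 39.091569
iter 2: u=1.176903  f(a)=+8.999e-02  f'(a)=-1.245e+00  a ← 39.091569 − (+8.999e-02/-1.245e+00) = 39.163858
iter 3: u=1.174731  f(a)=+2.711e-04  f'(a)=-1.237e+00  a ← 39.163858 − (+2.711e-04/-1.237e+00) = 39.164077
iter 4: u=1.174724  f(a)=+2.476e-09  f'(a)=-1.237e+00  a ← 39.164077 − (+2.476e-09/-1.237e+00) = 39.164077
iter 5: u=1.174724  f(a)=-1.421e-14  f'(a)=-1.237e+00  a ← 39.164077 − (-1.421e-14/-1.237e+00) = 39.164077
converged: |Δa| < 1e-12 after 5 iterations
sag = a·(cosh(S/(2a)) − 1) = 39.164077·(cosh(1.174724) − 1) = 30.276866
T_max/T_min = cosh(S/(2a)) = 1.773077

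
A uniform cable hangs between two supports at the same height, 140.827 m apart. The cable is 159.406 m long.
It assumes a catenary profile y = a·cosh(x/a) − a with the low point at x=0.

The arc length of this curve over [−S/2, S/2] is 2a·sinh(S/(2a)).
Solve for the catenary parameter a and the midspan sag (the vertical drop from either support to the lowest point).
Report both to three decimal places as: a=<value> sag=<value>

a=80.664 sag=32.735

seed: a₀ = √(S³/(24(L−S))) = √(140.827³/(24·18.579)) = 79.142926
iter 1: u=0.889700  f(a)=+7.493e-01  f'(a)=-5.077e-01  a ← 79.142926 − (+7.493e-01/-5.077e-01) = 80.618769
iter 2: u=0.873413  f(a)=+2.147e-02  f'(a)=-4.790e-01  a ← 80.618769 − (+2.147e-02/-4.790e-01) = 80.663599
iter 3: u=0.872928  f(a)=+1.879e-05  f'(a)=-4.782e-01  a ← 80.663599 − (+1.879e-05/-4.782e-01) = 80.663638
iter 4: u=0.872927  f(a)=+1.444e-11  f'(a)=-4.782e-01  a ← 80.663638 − (+1.444e-11/-4.782e-01) = 80.663638
converged: |Δa| < 1e-12 after 4 iterations
sag = a·(cosh(S/(2a)) − 1) = 80.663638·(cosh(0.872927) − 1) = 32.734734
T_max/T_min = cosh(S/(2a)) = 1.405818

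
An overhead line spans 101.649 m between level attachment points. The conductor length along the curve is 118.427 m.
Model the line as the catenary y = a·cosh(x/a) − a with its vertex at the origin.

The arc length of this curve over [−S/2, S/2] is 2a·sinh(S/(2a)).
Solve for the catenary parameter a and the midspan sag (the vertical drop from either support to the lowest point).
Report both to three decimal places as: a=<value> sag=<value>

seed: a₀ = √(S³/(24(L−S))) = √(101.649³/(24·16.778)) = 51.071540
iter 1: u=0.995163  f(a)=+8.507e-01  f'(a)=-7.245e-01  a ← 51.071540 − (+8.507e-01/-7.245e-01) = 52.245758
iter 2: u=0.972797  f(a)=+3.022e-02  f'(a)=-6.738e-01  a ← 52.245758 − (+3.022e-02/-6.738e-01) = 52.290610
iter 3: u=0.971962  f(a)=+4.126e-05  f'(a)=-6.720e-01  a ← 52.290610 − (+4.126e-05/-6.720e-01) = 52.290671
iter 4: u=0.971961  f(a)=+7.711e-11  f'(a)=-6.720e-01  a ← 52.290671 − (+7.711e-11/-6.720e-01) = 52.290671
iter 5: u=0.971961  f(a)=+0.000e+00  f'(a)=-6.720e-01  a ← 52.290671 − (+0.000e+00/-6.720e-01) = 52.290671
converged: |Δa| < 1e-12 after 5 iterations
sag = a·(cosh(S/(2a)) − 1) = 52.290671·(cosh(0.971961) − 1) = 26.706499
T_max/T_min = cosh(S/(2a)) = 1.510732

a=52.291 sag=26.706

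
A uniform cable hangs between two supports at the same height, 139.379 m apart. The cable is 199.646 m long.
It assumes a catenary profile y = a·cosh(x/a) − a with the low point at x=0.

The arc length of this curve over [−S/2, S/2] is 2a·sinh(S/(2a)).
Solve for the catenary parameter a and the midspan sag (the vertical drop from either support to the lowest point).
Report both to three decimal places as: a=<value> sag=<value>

a=45.833 sag=64.009

seed: a₀ = √(S³/(24(L−S))) = √(139.379³/(24·60.267)) = 43.266385
iter 1: u=1.610708  f(a)=+8.319e+00  f'(a)=-3.579e+00  a ← 43.266385 − (+8.319e+00/-3.579e+00) = 45.590705
iter 2: u=1.528590  f(a)=+7.174e-01  f'(a)=-2.986e+00  a ← 45.590705 − (+7.174e-01/-2.986e+00) = 45.830945
iter 3: u=1.520577  f(a)=+6.447e-03  f'(a)=-2.933e+00  a ← 45.830945 − (+6.447e-03/-2.933e+00) = 45.833144
iter 4: u=1.520504  f(a)=+5.310e-07  f'(a)=-2.932e+00  a ← 45.833144 − (+5.310e-07/-2.932e+00) = 45.833144
iter 5: u=1.520504  f(a)=+0.000e+00  f'(a)=-2.932e+00  a ← 45.833144 − (+0.000e+00/-2.932e+00) = 45.833144
converged: |Δa| < 1e-12 after 5 iterations
sag = a·(cosh(S/(2a)) − 1) = 45.833144·(cosh(1.520504) − 1) = 64.009054
T_max/T_min = cosh(S/(2a)) = 2.396567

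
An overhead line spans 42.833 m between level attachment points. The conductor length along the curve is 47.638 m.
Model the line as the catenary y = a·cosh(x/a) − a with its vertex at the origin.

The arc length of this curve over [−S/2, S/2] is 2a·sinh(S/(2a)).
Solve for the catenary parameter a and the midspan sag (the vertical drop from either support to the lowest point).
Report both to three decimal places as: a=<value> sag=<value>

seed: a₀ = √(S³/(24(L−S))) = √(42.833³/(24·4.805)) = 26.104503
iter 1: u=0.820414  f(a)=+1.643e-01  f'(a)=-3.935e-01  a ← 26.104503 − (+1.643e-01/-3.935e-01) = 26.522078
iter 2: u=0.807497  f(a)=+4.026e-03  f'(a)=-3.744e-01  a ← 26.522078 − (+4.026e-03/-3.744e-01) = 26.532829
iter 3: u=0.807170  f(a)=+2.551e-06  f'(a)=-3.740e-01  a ← 26.532829 − (+2.551e-06/-3.740e-01) = 26.532836
iter 4: u=0.807170  f(a)=+1.037e-12  f'(a)=-3.740e-01  a ← 26.532836 − (+1.037e-12/-3.740e-01) = 26.532836
converged: |Δa| < 1e-12 after 4 iterations
sag = a·(cosh(S/(2a)) − 1) = 26.532836·(cosh(0.807170) − 1) = 9.122965
T_max/T_min = cosh(S/(2a)) = 1.343837

a=26.533 sag=9.123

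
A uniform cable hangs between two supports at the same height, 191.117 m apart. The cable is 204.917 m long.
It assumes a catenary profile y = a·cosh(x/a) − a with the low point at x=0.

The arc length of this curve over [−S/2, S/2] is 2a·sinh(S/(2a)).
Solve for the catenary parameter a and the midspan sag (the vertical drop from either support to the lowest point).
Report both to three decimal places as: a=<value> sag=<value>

a=146.726 sag=32.233

seed: a₀ = √(S³/(24(L−S))) = √(191.117³/(24·13.800)) = 145.179005
iter 1: u=0.658212  f(a)=+3.020e-01  f'(a)=-1.985e-01  a ← 145.179005 − (+3.020e-01/-1.985e-01) = 146.700807
iter 2: u=0.651384  f(a)=+4.815e-03  f'(a)=-1.922e-01  a ← 146.700807 − (+4.815e-03/-1.922e-01) = 146.725859
iter 3: u=0.651272  f(a)=+1.268e-06  f'(a)=-1.921e-01  a ← 146.725859 − (+1.268e-06/-1.921e-01) = 146.725866
iter 4: u=0.651272  f(a)=+8.527e-14  f'(a)=-1.921e-01  a ← 146.725866 − (+8.527e-14/-1.921e-01) = 146.725866
converged: |Δa| < 1e-12 after 4 iterations
sag = a·(cosh(S/(2a)) − 1) = 146.725866·(cosh(0.651272) − 1) = 32.232856
T_max/T_min = cosh(S/(2a)) = 1.219681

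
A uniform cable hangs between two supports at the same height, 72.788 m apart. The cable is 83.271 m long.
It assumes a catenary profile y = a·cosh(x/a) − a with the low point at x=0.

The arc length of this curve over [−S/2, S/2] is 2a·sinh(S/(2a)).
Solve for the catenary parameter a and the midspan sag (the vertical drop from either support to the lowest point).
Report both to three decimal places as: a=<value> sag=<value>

a=39.970 sag=17.746

seed: a₀ = √(S³/(24(L−S))) = √(72.788³/(24·10.483)) = 39.150856
iter 1: u=0.929584  f(a)=+4.624e-01  f'(a)=-5.832e-01  a ← 39.150856 − (+4.624e-01/-5.832e-01) = 39.943599
iter 2: u=0.911135  f(a)=+1.442e-02  f'(a)=-5.474e-01  a ← 39.943599 − (+1.442e-02/-5.474e-01) = 39.969936
iter 3: u=0.910534  f(a)=+1.502e-05  f'(a)=-5.462e-01  a ← 39.969936 − (+1.502e-05/-5.462e-01) = 39.969964
iter 4: u=0.910534  f(a)=+1.633e-11  f'(a)=-5.462e-01  a ← 39.969964 − (+1.633e-11/-5.462e-01) = 39.969964
converged: |Δa| < 1e-12 after 4 iterations
sag = a·(cosh(S/(2a)) − 1) = 39.969964·(cosh(0.910534) − 1) = 17.745830
T_max/T_min = cosh(S/(2a)) = 1.443979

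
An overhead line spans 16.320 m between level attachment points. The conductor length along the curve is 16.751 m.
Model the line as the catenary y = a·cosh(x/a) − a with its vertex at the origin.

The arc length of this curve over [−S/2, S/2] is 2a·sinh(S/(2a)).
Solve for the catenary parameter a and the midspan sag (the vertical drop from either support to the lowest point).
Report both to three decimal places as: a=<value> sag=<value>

seed: a₀ = √(S³/(24(L−S))) = √(16.320³/(24·0.431)) = 20.499156
iter 1: u=0.398065  f(a)=+3.428e-03  f'(a)=-4.272e-02  a ← 20.499156 − (+3.428e-03/-4.272e-02) = 20.579390
iter 2: u=0.396513  f(a)=+2.023e-05  f'(a)=-4.222e-02  a ← 20.579390 − (+2.023e-05/-4.222e-02) = 20.579869
iter 3: u=0.396504  f(a)=+7.138e-10  f'(a)=-4.221e-02  a ← 20.579869 − (+7.138e-10/-4.221e-02) = 20.579869
iter 4: u=0.396504  f(a)=-3.553e-15  f'(a)=-4.221e-02  a ← 20.579869 − (-3.553e-15/-4.221e-02) = 20.579869
converged: |Δa| < 1e-12 after 4 iterations
sag = a·(cosh(S/(2a)) − 1) = 20.579869·(cosh(0.396504) − 1) = 1.639042
T_max/T_min = cosh(S/(2a)) = 1.079643

a=20.580 sag=1.639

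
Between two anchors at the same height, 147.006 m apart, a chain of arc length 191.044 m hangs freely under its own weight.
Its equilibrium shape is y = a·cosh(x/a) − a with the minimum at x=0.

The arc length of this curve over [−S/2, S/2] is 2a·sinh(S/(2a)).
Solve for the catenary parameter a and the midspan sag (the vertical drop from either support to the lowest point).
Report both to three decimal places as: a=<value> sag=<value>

seed: a₀ = √(S³/(24(L−S))) = √(147.006³/(24·44.038)) = 54.825573
iter 1: u=1.340670  f(a)=+4.131e+00  f'(a)=-1.914e+00  a ← 54.825573 − (+4.131e+00/-1.914e+00) = 56.983626
iter 2: u=1.289897  f(a)=+2.565e-01  f'(a)=-1.683e+00  a ← 56.983626 − (+2.565e-01/-1.683e+00) = 57.135966
iter 3: u=1.286458  f(a)=+1.133e-03  f'(a)=-1.669e+00  a ← 57.135966 − (+1.133e-03/-1.669e+00) = 57.136645
iter 4: u=1.286442  f(a)=+2.232e-08  f'(a)=-1.669e+00  a ← 57.136645 − (+2.232e-08/-1.669e+00) = 57.136645
iter 5: u=1.286442  f(a)=+0.000e+00  f'(a)=-1.669e+00  a ← 57.136645 − (+0.000e+00/-1.669e+00) = 57.136645
converged: |Δa| < 1e-12 after 5 iterations
sag = a·(cosh(S/(2a)) − 1) = 57.136645·(cosh(1.286442) − 1) = 54.169458
T_max/T_min = cosh(S/(2a)) = 1.948069

a=57.137 sag=54.169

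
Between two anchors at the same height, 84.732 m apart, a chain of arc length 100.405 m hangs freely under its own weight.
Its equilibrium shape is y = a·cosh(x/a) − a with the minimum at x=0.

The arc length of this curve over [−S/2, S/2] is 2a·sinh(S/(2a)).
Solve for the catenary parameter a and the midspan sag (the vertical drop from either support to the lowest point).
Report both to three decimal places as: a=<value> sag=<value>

seed: a₀ = √(S³/(24(L−S))) = √(84.732³/(24·15.673)) = 40.215132
iter 1: u=1.053484  f(a)=+8.931e-01  f'(a)=-8.695e-01  a ← 40.215132 − (+8.931e-01/-8.695e-01) = 41.242266
iter 2: u=1.027247  f(a)=+3.536e-02  f'(a)=-8.018e-01  a ← 41.242266 − (+3.536e-02/-8.018e-01) = 41.286363
iter 3: u=1.026150  f(a)=+6.049e-05  f'(a)=-7.991e-01  a ← 41.286363 − (+6.049e-05/-7.991e-01) = 41.286439
iter 4: u=1.026148  f(a)=+1.777e-10  f'(a)=-7.991e-01  a ← 41.286439 − (+1.777e-10/-7.991e-01) = 41.286439
iter 5: u=1.026148  f(a)=-1.421e-14  f'(a)=-7.991e-01  a ← 41.286439 − (-1.421e-14/-7.991e-01) = 41.286439
converged: |Δa| < 1e-12 after 5 iterations
sag = a·(cosh(S/(2a)) − 1) = 41.286439·(cosh(1.026148) − 1) = 23.712492
T_max/T_min = cosh(S/(2a)) = 1.574341

a=41.286 sag=23.712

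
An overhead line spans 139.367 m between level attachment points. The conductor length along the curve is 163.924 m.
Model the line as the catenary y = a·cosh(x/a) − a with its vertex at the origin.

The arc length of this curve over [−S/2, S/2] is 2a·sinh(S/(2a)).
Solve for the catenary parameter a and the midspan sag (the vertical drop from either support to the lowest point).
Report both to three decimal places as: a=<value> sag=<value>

seed: a₀ = √(S³/(24(L−S))) = √(139.367³/(24·24.557)) = 67.771430
iter 1: u=1.028214  f(a)=+1.331e+00  f'(a)=-8.043e-01  a ← 67.771430 − (+1.331e+00/-8.043e-01) = 69.426689
iter 2: u=1.003699  f(a)=+5.033e-02  f'(a)=-7.445e-01  a ← 69.426689 − (+5.033e-02/-7.445e-01) = 69.494298
iter 3: u=1.002723  f(a)=+7.822e-05  f'(a)=-7.422e-01  a ← 69.494298 − (+7.822e-05/-7.422e-01) = 69.494403
iter 4: u=1.002721  f(a)=+1.895e-10  f'(a)=-7.422e-01  a ← 69.494403 − (+1.895e-10/-7.422e-01) = 69.494403
iter 5: u=1.002721  f(a)=+2.842e-14  f'(a)=-7.422e-01  a ← 69.494403 − (+2.842e-14/-7.422e-01) = 69.494403
converged: |Δa| < 1e-12 after 5 iterations
sag = a·(cosh(S/(2a)) − 1) = 69.494403·(cosh(1.002721) − 1) = 37.963689
T_max/T_min = cosh(S/(2a)) = 1.546284

a=69.494 sag=37.964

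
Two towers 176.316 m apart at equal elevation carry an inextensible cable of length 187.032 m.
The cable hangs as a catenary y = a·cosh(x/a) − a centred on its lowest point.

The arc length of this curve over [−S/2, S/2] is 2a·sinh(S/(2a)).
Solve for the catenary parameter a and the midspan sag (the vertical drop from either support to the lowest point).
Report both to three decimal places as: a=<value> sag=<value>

seed: a₀ = √(S³/(24(L−S))) = √(176.316³/(24·10.716)) = 145.987481
iter 1: u=0.603874  f(a)=+1.971e-01  f'(a)=-1.522e-01  a ← 145.987481 − (+1.971e-01/-1.522e-01) = 147.282171
iter 2: u=0.598565  f(a)=+2.653e-03  f'(a)=-1.482e-01  a ← 147.282171 − (+2.653e-03/-1.482e-01) = 147.300075
iter 3: u=0.598493  f(a)=+4.950e-07  f'(a)=-1.481e-01  a ← 147.300075 − (+4.950e-07/-1.481e-01) = 147.300078
iter 4: u=0.598493  f(a)=+2.842e-14  f'(a)=-1.481e-01  a ← 147.300078 − (+2.842e-14/-1.481e-01) = 147.300078
converged: |Δa| < 1e-12 after 4 iterations
sag = a·(cosh(S/(2a)) − 1) = 147.300078·(cosh(0.598493) − 1) = 27.177873
T_max/T_min = cosh(S/(2a)) = 1.184507

a=147.300 sag=27.178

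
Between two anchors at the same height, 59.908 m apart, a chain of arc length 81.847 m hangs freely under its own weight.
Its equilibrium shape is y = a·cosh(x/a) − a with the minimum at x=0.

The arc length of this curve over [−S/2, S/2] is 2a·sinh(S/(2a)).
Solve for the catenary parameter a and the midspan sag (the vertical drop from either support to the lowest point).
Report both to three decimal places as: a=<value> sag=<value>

seed: a₀ = √(S³/(24(L−S))) = √(59.908³/(24·21.939)) = 20.207528
iter 1: u=1.482319  f(a)=+2.540e+00  f'(a)=-2.687e+00  a ← 20.207528 − (+2.540e+00/-2.687e+00) = 21.152770
iter 2: u=1.416079  f(a)=+1.891e-01  f'(a)=-2.301e+00  a ← 21.152770 − (+1.891e-01/-2.301e+00) = 21.234962
iter 3: u=1.410598  f(a)=+1.235e-03  f'(a)=-2.271e+00  a ← 21.234962 − (+1.235e-03/-2.271e+00) = 21.235505
iter 4: u=1.410562  f(a)=+5.336e-08  f'(a)=-2.271e+00  a ← 21.235505 − (+5.336e-08/-2.271e+00) = 21.235505
iter 5: u=1.410562  f(a)=-1.421e-14  f'(a)=-2.271e+00  a ← 21.235505 − (-1.421e-14/-2.271e+00) = 21.235505
converged: |Δa| < 1e-12 after 5 iterations
sag = a·(cosh(S/(2a)) − 1) = 21.235505·(cosh(1.410562) − 1) = 24.869587
T_max/T_min = cosh(S/(2a)) = 2.171132

a=21.236 sag=24.870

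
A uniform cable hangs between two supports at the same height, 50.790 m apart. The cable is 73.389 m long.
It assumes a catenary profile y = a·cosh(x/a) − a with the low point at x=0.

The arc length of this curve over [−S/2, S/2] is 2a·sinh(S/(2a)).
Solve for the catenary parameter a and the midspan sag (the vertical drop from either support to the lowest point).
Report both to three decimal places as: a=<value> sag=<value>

seed: a₀ = √(S³/(24(L−S))) = √(50.790³/(24·22.599)) = 15.542364
iter 1: u=1.633921  f(a)=+3.216e+00  f'(a)=-3.762e+00  a ← 15.542364 − (+3.216e+00/-3.762e+00) = 16.397091
iter 2: u=1.548750  f(a)=+2.843e-01  f'(a)=-3.124e+00  a ← 16.397091 − (+2.843e-01/-3.124e+00) = 16.488108
iter 3: u=1.540201  f(a)=+2.699e-03  f'(a)=-3.065e+00  a ← 16.488108 − (+2.699e-03/-3.065e+00) = 16.488988
iter 4: u=1.540119  f(a)=+2.483e-07  f'(a)=-3.064e+00  a ← 16.488988 − (+2.483e-07/-3.064e+00) = 16.488988
iter 5: u=1.540119  f(a)=+0.000e+00  f'(a)=-3.064e+00  a ← 16.488988 − (+0.000e+00/-3.064e+00) = 16.488988
converged: |Δa| < 1e-12 after 5 iterations
sag = a·(cosh(S/(2a)) − 1) = 16.488988·(cosh(1.540119) − 1) = 23.740019
T_max/T_min = cosh(S/(2a)) = 2.439750

a=16.489 sag=23.740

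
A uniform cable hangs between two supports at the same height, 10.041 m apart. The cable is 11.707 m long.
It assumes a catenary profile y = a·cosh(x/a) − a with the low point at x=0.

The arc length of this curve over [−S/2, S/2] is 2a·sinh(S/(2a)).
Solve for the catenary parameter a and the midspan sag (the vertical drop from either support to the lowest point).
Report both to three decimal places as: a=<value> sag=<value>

seed: a₀ = √(S³/(24(L−S))) = √(10.041³/(24·1.666)) = 5.031788
iter 1: u=0.997757  f(a)=+8.492e-02  f'(a)=-7.305e-01  a ← 5.031788 − (+8.492e-02/-7.305e-01) = 5.148037
iter 2: u=0.975226  f(a)=+3.032e-03  f'(a)=-6.792e-01  a ← 5.148037 − (+3.032e-03/-6.792e-01) = 5.152501
iter 3: u=0.974381  f(a)=+4.182e-06  f'(a)=-6.773e-01  a ← 5.152501 − (+4.182e-06/-6.773e-01) = 5.152507
iter 4: u=0.974380  f(a)=+7.978e-12  f'(a)=-6.773e-01  a ← 5.152507 − (+7.978e-12/-6.773e-01) = 5.152507
iter 5: u=0.974380  f(a)=+3.553e-15  f'(a)=-6.773e-01  a ← 5.152507 − (+3.553e-15/-6.773e-01) = 5.152507
converged: |Δa| < 1e-12 after 5 iterations
sag = a·(cosh(S/(2a)) − 1) = 5.152507·(cosh(0.974380) − 1) = 2.645684
T_max/T_min = cosh(S/(2a)) = 1.513475

a=5.153 sag=2.646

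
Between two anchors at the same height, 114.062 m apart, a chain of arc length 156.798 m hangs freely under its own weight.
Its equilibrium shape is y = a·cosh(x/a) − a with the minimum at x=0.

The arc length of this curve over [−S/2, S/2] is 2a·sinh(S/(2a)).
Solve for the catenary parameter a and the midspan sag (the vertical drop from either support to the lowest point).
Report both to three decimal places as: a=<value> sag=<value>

seed: a₀ = √(S³/(24(L−S))) = √(114.062³/(24·42.736)) = 38.037233
iter 1: u=1.499347  f(a)=+5.069e+00  f'(a)=-2.794e+00  a ← 38.037233 − (+5.069e+00/-2.794e+00) = 39.851125
iter 2: u=1.431101  f(a)=+3.851e-01  f'(a)=-2.385e+00  a ← 39.851125 − (+3.851e-01/-2.385e+00) = 40.012639
iter 3: u=1.425325  f(a)=+2.628e-03  f'(a)=-2.352e+00  a ← 40.012639 − (+2.628e-03/-2.352e+00) = 40.013756
iter 4: u=1.425285  f(a)=+1.241e-07  f'(a)=-2.352e+00  a ← 40.013756 − (+1.241e-07/-2.352e+00) = 40.013756
iter 5: u=1.425285  f(a)=+2.842e-14  f'(a)=-2.352e+00  a ← 40.013756 − (+2.842e-14/-2.352e+00) = 40.013756
converged: |Δa| < 1e-12 after 5 iterations
sag = a·(cosh(S/(2a)) − 1) = 40.013756·(cosh(1.425285) − 1) = 48.006150
T_max/T_min = cosh(S/(2a)) = 2.199741

a=40.014 sag=48.006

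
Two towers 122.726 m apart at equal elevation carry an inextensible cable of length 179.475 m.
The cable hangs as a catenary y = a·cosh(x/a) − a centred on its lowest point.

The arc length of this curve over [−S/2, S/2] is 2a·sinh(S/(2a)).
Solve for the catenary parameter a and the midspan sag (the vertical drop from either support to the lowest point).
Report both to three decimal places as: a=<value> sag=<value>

seed: a₀ = √(S³/(24(L−S))) = √(122.726³/(24·56.749)) = 36.840044
iter 1: u=1.665660  f(a)=+8.413e+00  f'(a)=-4.025e+00  a ← 36.840044 − (+8.413e+00/-4.025e+00) = 38.930316
iter 2: u=1.576227  f(a)=+7.691e-01  f'(a)=-3.320e+00  a ← 38.930316 − (+7.691e-01/-3.320e+00) = 39.162005
iter 3: u=1.566901  f(a)=+7.857e-03  f'(a)=-3.252e+00  a ← 39.162005 − (+7.857e-03/-3.252e+00) = 39.164420
iter 4: u=1.566805  f(a)=+8.384e-07  f'(a)=-3.251e+00  a ← 39.164420 − (+8.384e-07/-3.251e+00) = 39.164421
iter 5: u=1.566805  f(a)=+0.000e+00  f'(a)=-3.251e+00  a ← 39.164421 − (+0.000e+00/-3.251e+00) = 39.164421
converged: |Δa| < 1e-12 after 5 iterations
sag = a·(cosh(S/(2a)) − 1) = 39.164421·(cosh(1.566805) − 1) = 58.747125
T_max/T_min = cosh(S/(2a)) = 2.500013

a=39.164 sag=58.747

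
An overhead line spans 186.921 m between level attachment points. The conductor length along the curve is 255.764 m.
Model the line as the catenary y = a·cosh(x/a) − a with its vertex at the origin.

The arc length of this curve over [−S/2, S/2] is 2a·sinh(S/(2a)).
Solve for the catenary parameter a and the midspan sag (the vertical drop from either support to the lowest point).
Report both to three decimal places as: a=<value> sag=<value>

a=66.086 sag=77.862

seed: a₀ = √(S³/(24(L−S))) = √(186.921³/(24·68.843)) = 62.871183
iter 1: u=1.486540  f(a)=+8.019e+00  f'(a)=-2.714e+00  a ← 62.871183 − (+8.019e+00/-2.714e+00) = 65.826258
iter 2: u=1.419806  f(a)=+6.000e-01  f'(a)=-2.321e+00  a ← 65.826258 − (+6.000e-01/-2.321e+00) = 66.084734
iter 3: u=1.414252  f(a)=+3.960e-03  f'(a)=-2.291e+00  a ← 66.084734 − (+3.960e-03/-2.291e+00) = 66.086463
iter 4: u=1.414215  f(a)=+1.750e-07  f'(a)=-2.291e+00  a ← 66.086463 − (+1.750e-07/-2.291e+00) = 66.086463
iter 5: u=1.414215  f(a)=+0.000e+00  f'(a)=-2.291e+00  a ← 66.086463 − (+0.000e+00/-2.291e+00) = 66.086463
converged: |Δa| < 1e-12 after 5 iterations
sag = a·(cosh(S/(2a)) − 1) = 66.086463·(cosh(1.414215) − 1) = 77.862231
T_max/T_min = cosh(S/(2a)) = 2.178187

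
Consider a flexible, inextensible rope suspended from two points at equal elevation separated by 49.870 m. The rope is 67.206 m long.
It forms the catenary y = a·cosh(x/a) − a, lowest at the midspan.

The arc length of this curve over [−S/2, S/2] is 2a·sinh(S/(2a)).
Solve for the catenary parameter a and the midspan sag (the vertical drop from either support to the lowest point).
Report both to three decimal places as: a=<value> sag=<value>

a=18.102 sag=20.067

seed: a₀ = √(S³/(24(L−S))) = √(49.870³/(24·17.336)) = 17.265493
iter 1: u=1.444210  f(a)=+1.900e+00  f'(a)=-2.459e+00  a ← 17.265493 − (+1.900e+00/-2.459e+00) = 18.038166
iter 2: u=1.382347  f(a)=+1.350e-01  f'(a)=-2.121e+00  a ← 18.038166 − (+1.350e-01/-2.121e+00) = 18.101813
iter 3: u=1.377486  f(a)=+7.968e-04  f'(a)=-2.096e+00  a ← 18.101813 − (+7.968e-04/-2.096e+00) = 18.102194
iter 4: u=1.377457  f(a)=+2.811e-08  f'(a)=-2.096e+00  a ← 18.102194 − (+2.811e-08/-2.096e+00) = 18.102194
iter 5: u=1.377457  f(a)=+0.000e+00  f'(a)=-2.096e+00  a ← 18.102194 − (+0.000e+00/-2.096e+00) = 18.102194
converged: |Δa| < 1e-12 after 5 iterations
sag = a·(cosh(S/(2a)) − 1) = 18.102194·(cosh(1.377457) − 1) = 20.066524
T_max/T_min = cosh(S/(2a)) = 2.108513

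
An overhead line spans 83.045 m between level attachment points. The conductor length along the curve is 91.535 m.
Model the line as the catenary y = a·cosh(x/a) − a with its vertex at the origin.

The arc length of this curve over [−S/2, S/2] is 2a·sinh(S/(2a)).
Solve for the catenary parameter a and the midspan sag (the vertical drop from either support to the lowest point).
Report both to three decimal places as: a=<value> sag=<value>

a=53.811 sag=16.831

seed: a₀ = √(S³/(24(L−S))) = √(83.045³/(24·8.490)) = 53.016465
iter 1: u=0.783200  f(a)=+2.642e-01  f'(a)=-3.404e-01  a ← 53.016465 − (+2.642e-01/-3.404e-01) = 53.792777
iter 2: u=0.771897  f(a)=+5.915e-03  f'(a)=-3.253e-01  a ← 53.792777 − (+5.915e-03/-3.253e-01) = 53.810963
iter 3: u=0.771636  f(a)=+3.116e-06  f'(a)=-3.249e-01  a ← 53.810963 − (+3.116e-06/-3.249e-01) = 53.810973
iter 4: u=0.771636  f(a)=+8.669e-13  f'(a)=-3.249e-01  a ← 53.810973 − (+8.669e-13/-3.249e-01) = 53.810973
converged: |Δa| < 1e-12 after 4 iterations
sag = a·(cosh(S/(2a)) − 1) = 53.810973·(cosh(0.771636) − 1) = 16.830975
T_max/T_min = cosh(S/(2a)) = 1.312780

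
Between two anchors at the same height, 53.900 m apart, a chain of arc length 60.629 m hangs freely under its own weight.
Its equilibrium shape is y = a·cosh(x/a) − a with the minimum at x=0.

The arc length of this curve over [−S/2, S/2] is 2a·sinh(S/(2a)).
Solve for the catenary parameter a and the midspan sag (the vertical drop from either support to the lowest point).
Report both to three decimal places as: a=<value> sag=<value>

a=31.706 sag=12.160

seed: a₀ = √(S³/(24(L−S))) = √(53.900³/(24·6.729)) = 31.138828
iter 1: u=0.865479  f(a)=+2.566e-01  f'(a)=-4.654e-01  a ← 31.138828 − (+2.566e-01/-4.654e-01) = 31.690044
iter 2: u=0.850425  f(a)=+6.971e-03  f'(a)=-4.405e-01  a ← 31.690044 − (+6.971e-03/-4.405e-01) = 31.705871
iter 3: u=0.850000  f(a)=+5.465e-06  f'(a)=-4.398e-01  a ← 31.705871 − (+5.465e-06/-4.398e-01) = 31.705883
iter 4: u=0.850000  f(a)=+3.361e-12  f'(a)=-4.398e-01  a ← 31.705883 − (+3.361e-12/-4.398e-01) = 31.705883
converged: |Δa| < 1e-12 after 4 iterations
sag = a·(cosh(S/(2a)) − 1) = 31.705883·(cosh(0.850000) − 1) = 12.160185
T_max/T_min = cosh(S/(2a)) = 1.383531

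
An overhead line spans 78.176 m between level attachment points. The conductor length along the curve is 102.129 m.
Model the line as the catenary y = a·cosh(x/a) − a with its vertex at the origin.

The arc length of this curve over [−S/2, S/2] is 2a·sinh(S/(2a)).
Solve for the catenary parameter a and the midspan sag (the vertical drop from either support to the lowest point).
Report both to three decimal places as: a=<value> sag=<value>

a=30.070 sag=29.190

seed: a₀ = √(S³/(24(L−S))) = √(78.176³/(24·23.953)) = 28.828669
iter 1: u=1.355873  f(a)=+2.301e+00  f'(a)=-1.988e+00  a ← 28.828669 − (+2.301e+00/-1.988e+00) = 29.985925
iter 2: u=1.303545  f(a)=+1.458e-01  f'(a)=-1.743e+00  a ← 29.985925 − (+1.458e-01/-1.743e+00) = 30.069549
iter 3: u=1.299920  f(a)=+6.730e-04  f'(a)=-1.727e+00  a ← 30.069549 − (+6.730e-04/-1.727e+00) = 30.069939
iter 4: u=1.299903  f(a)=+1.449e-08  f'(a)=-1.727e+00  a ← 30.069939 − (+1.449e-08/-1.727e+00) = 30.069939
iter 5: u=1.299903  f(a)=+0.000e+00  f'(a)=-1.727e+00  a ← 30.069939 − (+0.000e+00/-1.727e+00) = 30.069939
converged: |Δa| < 1e-12 after 5 iterations
sag = a·(cosh(S/(2a)) − 1) = 30.069939·(cosh(1.299903) − 1) = 29.190371
T_max/T_min = cosh(S/(2a)) = 1.970749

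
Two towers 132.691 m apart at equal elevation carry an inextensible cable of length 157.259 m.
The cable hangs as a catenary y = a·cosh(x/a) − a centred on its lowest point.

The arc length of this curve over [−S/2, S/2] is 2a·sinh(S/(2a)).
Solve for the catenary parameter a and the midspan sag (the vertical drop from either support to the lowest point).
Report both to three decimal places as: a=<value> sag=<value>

a=64.625 sag=37.154

seed: a₀ = √(S³/(24(L−S))) = √(132.691³/(24·24.568)) = 62.946513
iter 1: u=1.053998  f(a)=+1.401e+00  f'(a)=-8.708e-01  a ← 62.946513 − (+1.401e+00/-8.708e-01) = 64.555671
iter 2: u=1.027725  f(a)=+5.553e-02  f'(a)=-8.030e-01  a ← 64.555671 − (+5.553e-02/-8.030e-01) = 64.624825
iter 3: u=1.026626  f(a)=+9.519e-05  f'(a)=-8.003e-01  a ← 64.624825 − (+9.519e-05/-8.003e-01) = 64.624943
iter 4: u=1.026624  f(a)=+2.807e-10  f'(a)=-8.003e-01  a ← 64.624943 − (+2.807e-10/-8.003e-01) = 64.624943
iter 5: u=1.026624  f(a)=-2.842e-14  f'(a)=-8.003e-01  a ← 64.624943 − (-2.842e-14/-8.003e-01) = 64.624943
converged: |Δa| < 1e-12 after 5 iterations
sag = a·(cosh(S/(2a)) − 1) = 64.624943·(cosh(1.026624) − 1) = 37.154139
T_max/T_min = cosh(S/(2a)) = 1.574919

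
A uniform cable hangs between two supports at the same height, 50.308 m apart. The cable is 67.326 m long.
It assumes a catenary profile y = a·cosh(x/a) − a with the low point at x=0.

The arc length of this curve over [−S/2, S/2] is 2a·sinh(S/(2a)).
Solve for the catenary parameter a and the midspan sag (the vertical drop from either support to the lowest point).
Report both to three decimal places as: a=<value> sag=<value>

seed: a₀ = √(S³/(24(L−S))) = √(50.308³/(24·17.018)) = 17.656137
iter 1: u=1.424660  f(a)=+1.813e+00  f'(a)=-2.348e+00  a ← 17.656137 − (+1.813e+00/-2.348e+00) = 18.428097
iter 2: u=1.364981  f(a)=+1.257e-01  f'(a)=-2.033e+00  a ← 18.428097 − (+1.257e-01/-2.033e+00) = 18.489911
iter 3: u=1.360418  f(a)=+7.034e-04  f'(a)=-2.010e+00  a ← 18.489911 − (+7.034e-04/-2.010e+00) = 18.490261
iter 4: u=1.360392  f(a)=+2.231e-08  f'(a)=-2.010e+00  a ← 18.490261 − (+2.231e-08/-2.010e+00) = 18.490261
iter 5: u=1.360392  f(a)=+0.000e+00  f'(a)=-2.010e+00  a ← 18.490261 − (+0.000e+00/-2.010e+00) = 18.490261
converged: |Δa| < 1e-12 after 5 iterations
sag = a·(cosh(S/(2a)) − 1) = 18.490261·(cosh(1.360392) − 1) = 19.916605
T_max/T_min = cosh(S/(2a)) = 2.077140

a=18.490 sag=19.917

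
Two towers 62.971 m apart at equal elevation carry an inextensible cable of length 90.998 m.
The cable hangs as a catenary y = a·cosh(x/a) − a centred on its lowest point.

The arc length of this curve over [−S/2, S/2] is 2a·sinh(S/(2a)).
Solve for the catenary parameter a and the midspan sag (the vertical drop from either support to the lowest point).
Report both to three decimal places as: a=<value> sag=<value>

a=20.441 sag=29.439

seed: a₀ = √(S³/(24(L−S))) = √(62.971³/(24·28.027)) = 19.267127
iter 1: u=1.634156  f(a)=+3.989e+00  f'(a)=-3.764e+00  a ← 19.267127 − (+3.989e+00/-3.764e+00) = 20.326939
iter 2: u=1.548954  f(a)=+3.528e-01  f'(a)=-3.125e+00  a ← 20.326939 − (+3.528e-01/-3.125e+00) = 20.439829
iter 3: u=1.540399  f(a)=+3.351e-03  f'(a)=-3.066e+00  a ← 20.439829 − (+3.351e-03/-3.066e+00) = 20.440922
iter 4: u=1.540317  f(a)=+3.086e-07  f'(a)=-3.066e+00  a ← 20.440922 − (+3.086e-07/-3.066e+00) = 20.440922
iter 5: u=1.540317  f(a)=+1.421e-14  f'(a)=-3.066e+00  a ← 20.440922 − (+1.421e-14/-3.066e+00) = 20.440922
converged: |Δa| < 1e-12 after 5 iterations
sag = a·(cosh(S/(2a)) − 1) = 20.440922·(cosh(1.540317) − 1) = 29.438836
T_max/T_min = cosh(S/(2a)) = 2.440191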